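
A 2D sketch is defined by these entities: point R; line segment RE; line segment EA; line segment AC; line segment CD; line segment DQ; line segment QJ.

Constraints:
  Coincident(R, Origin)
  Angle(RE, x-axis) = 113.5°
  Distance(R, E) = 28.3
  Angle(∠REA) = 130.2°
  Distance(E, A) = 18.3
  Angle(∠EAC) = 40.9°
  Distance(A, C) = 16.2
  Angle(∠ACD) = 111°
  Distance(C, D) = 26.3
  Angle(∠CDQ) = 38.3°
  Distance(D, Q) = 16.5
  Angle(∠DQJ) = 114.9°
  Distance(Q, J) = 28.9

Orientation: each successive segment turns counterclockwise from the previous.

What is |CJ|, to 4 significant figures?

12.76

R is at the origin; RE runs at 113.5° with length 28.3, so E = (-11.28, 25.95). ∠REA = 130.2° gives EA at 163.3° from the x-axis; with |EA| = 18.3, A = (-28.81, 31.21). ∠EAC = 40.9° gives AC at -57.60° from the x-axis; with |AC| = 16.2, C = (-20.13, 17.53). ∠ACD = 111.0° gives CD at 11.40° from the x-axis; with |CD| = 26.3, D = (5.649, 22.73). ∠CDQ = 38.3° gives DQ at 153.1° from the x-axis; with |DQ| = 16.5, Q = (-9.066, 30.20). ∠DQJ = 114.9° gives QJ at -141.8° from the x-axis; with |QJ| = 28.9, J = (-31.78, 12.32). Then |CJ| = |J − C| = 12.76.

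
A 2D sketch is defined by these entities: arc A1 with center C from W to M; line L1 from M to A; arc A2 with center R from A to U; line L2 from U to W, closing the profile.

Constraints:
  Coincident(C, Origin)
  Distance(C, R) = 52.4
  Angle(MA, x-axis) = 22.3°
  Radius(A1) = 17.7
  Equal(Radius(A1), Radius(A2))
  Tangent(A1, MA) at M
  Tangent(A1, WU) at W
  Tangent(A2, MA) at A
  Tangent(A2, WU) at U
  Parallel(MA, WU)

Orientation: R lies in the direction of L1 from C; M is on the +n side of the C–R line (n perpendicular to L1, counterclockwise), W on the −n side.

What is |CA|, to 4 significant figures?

55.31

Tangency of A1 to both parallel lines with radius 17.7 puts M and W at C ± 17.7·n: M = (-6.716, 16.38), W = (6.716, -16.38). Equal radii place A and U the same way about R: A = R + 17.7·n = (41.76, 36.26), U = R − 17.7·n = (55.20, 3.507). Then |CA| = |A − C| = 55.31.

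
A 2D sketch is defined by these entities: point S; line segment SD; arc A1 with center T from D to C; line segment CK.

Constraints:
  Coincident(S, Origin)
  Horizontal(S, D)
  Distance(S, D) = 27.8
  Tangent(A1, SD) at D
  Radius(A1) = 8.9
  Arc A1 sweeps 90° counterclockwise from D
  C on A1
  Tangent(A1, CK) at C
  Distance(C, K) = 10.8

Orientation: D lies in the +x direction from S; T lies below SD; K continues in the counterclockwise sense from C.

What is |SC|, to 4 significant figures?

20.89

S is at the origin; S and D share the same y with |SD| = 27.8 and D on the +x side, so D = (27.80, 0.000). The tangent condition forces TD to be normal to SD, so T = D + (0, -8.9) = (27.80, -8.900). On A1, D sits at bearing 90° from T; a 90° counterclockwise sweep puts C at bearing 180°, so C = T + 8.9·(cos 180°, sin 180°) = (18.90, -8.900). Then |SC| = |C − S| = 20.89.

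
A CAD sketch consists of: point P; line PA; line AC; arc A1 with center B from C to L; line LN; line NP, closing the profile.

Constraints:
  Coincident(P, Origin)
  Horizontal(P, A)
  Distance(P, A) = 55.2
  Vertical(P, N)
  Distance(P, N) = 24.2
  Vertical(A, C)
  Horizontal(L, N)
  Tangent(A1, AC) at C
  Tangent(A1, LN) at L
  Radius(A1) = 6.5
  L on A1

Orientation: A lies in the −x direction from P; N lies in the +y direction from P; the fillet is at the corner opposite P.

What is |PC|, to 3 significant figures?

58.0

P is at the origin; PA is horizontal with |PA| = 55.2 and A on the −x side, so A = (-55.2, 0.00). P and N share the same x with |PN| = 24.2 and N on the +y side, so N = (0.00, 24.2). The virtual corner opposite P is at (-55.2, 24.2). The tangent condition forces BC to be normal to AC and since A1 is tangent to LN there, BL ⟂ LN, with radius 6.5, so the center B sits 6.5 in from both sides at B = (-48.7, 17.7). That places the tangent points at C = (-55.2, 17.7) on AC and L = (-48.7, 24.2) on LN. Then |PC| = |C − P| = 58.0.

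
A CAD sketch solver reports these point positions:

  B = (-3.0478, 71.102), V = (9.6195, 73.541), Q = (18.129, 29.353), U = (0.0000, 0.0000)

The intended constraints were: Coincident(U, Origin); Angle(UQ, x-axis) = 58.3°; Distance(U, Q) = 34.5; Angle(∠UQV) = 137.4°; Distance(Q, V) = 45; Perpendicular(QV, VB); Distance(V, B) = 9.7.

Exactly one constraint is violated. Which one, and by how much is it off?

Distance(V, B) = 9.7 — off by 3.20.

U = (0.00, 0.00) ✓; UQ at 58.30° ✓; |UQ| = 34.50 ✓; ∠UQV = 137.4° ✓; |QV| = 45.00 ✓; ∠(QV, VB) = 90.00° ✓; |VB| = 12.90 ✗.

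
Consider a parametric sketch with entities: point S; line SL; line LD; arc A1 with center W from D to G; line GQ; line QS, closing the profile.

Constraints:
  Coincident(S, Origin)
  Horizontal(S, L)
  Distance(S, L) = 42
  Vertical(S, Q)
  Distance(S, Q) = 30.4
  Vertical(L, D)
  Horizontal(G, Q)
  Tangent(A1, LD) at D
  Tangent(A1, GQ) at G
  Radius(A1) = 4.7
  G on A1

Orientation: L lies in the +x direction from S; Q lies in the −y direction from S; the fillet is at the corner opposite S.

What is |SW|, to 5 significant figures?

45.297

S and Q share the same x with |SQ| = 30.4 and Q on the −y side, so Q = (0.0000, -30.400). The virtual corner opposite S is at (42.000, -30.400). Since A1 is tangent to LD there, WD ⟂ LD and A1 meets GQ tangentially, so WG is at right angles to GQ, with radius 4.7, so the center W sits 4.7 in from both sides at W = (37.300, -25.700). Then |SW| = |W − S| = 45.297.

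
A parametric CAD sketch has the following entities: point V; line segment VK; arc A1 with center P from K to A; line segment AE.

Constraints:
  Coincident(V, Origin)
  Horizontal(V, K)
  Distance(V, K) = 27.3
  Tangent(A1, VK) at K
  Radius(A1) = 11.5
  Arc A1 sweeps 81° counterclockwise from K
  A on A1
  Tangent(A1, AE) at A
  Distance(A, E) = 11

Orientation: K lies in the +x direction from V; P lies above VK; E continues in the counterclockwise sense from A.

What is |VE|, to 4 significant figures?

45.31

V is at the origin; V and K share the same y with |VK| = 27.3 and K on the +x side, so K = (27.30, 0.000). A1 meets VK tangentially, so PK is at right angles to VK, so P = K + (0, 11.5) = (27.30, 11.50). On A1, K sits at bearing -90° from P; an 81° counterclockwise sweep puts A at bearing -9°, so A = P + 11.5·(cos -9°, sin -9°) = (38.66, 9.701). Since A1 is tangent to AE there, PA ⟂ AE, so AE runs along (−sin -9°, cos -9°); with |AE| = 11.0, E = (40.38, 20.57). Then |VE| = |E − V| = 45.31.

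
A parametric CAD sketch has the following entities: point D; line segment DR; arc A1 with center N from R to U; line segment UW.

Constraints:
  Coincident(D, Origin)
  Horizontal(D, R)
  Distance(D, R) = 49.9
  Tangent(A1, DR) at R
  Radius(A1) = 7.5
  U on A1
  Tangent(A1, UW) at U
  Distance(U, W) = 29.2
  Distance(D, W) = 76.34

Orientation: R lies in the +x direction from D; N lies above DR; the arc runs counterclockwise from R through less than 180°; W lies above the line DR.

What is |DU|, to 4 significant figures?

56.64

D is at the origin; DR is horizontal with |DR| = 49.9 and R on the +x side, so R = (49.90, 0.000). Tangency of A1 to DR means the radius NR is perpendicular to DR, so N = R + (0, 7.5) = (49.90, 7.500). Since NU ⟂ UW (tangency), |NW| = √(7.5² + 29.2²) = 30.15 regardless of where U sits on A1. So W lies on both circle(D, 76.34) and circle(N, 30.15); the above-DR intersection is W = (70.34, 29.66). U is the foot of the tangent from W: U = (56.50, 3.945).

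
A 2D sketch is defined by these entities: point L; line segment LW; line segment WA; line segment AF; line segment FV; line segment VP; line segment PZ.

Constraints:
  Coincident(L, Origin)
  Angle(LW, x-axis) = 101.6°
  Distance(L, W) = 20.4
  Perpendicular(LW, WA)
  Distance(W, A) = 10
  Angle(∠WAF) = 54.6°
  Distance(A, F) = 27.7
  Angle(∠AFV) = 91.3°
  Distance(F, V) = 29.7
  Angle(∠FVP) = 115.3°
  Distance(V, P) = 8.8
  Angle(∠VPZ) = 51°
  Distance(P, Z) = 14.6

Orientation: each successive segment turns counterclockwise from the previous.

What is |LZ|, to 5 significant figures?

23.072

∠FVP = 115.3° gives VP at 110.40° from the x-axis; with |VP| = 8.8, P = (24.036, 28.585). ∠VPZ = 51.0° gives PZ at -120.60° from the x-axis; with |PZ| = 14.6, Z = (16.604, 16.019). Then |LZ| = |Z − L| = 23.072.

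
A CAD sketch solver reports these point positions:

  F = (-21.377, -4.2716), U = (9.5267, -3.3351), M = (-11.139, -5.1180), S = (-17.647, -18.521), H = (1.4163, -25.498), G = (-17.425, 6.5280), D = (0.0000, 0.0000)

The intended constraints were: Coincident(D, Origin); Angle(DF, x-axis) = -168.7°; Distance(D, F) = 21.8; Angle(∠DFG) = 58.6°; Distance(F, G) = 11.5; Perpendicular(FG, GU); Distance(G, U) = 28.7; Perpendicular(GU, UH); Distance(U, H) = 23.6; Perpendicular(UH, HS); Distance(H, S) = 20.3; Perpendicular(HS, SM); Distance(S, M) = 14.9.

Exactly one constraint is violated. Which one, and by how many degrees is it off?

Perpendicular(HS, SM) — off by 5.80°.

D = (0.00, 0.00) ✓; DF at -168.7° ✓; |DF| = 21.80 ✓; ∠DFG = 58.60° ✓; |FG| = 11.50 ✓; ∠(FG, GU) = 90.00° ✓; |GU| = 28.70 ✓; ∠(GU, UH) = 90.00° ✓; |UH| = 23.60 ✓; ∠(UH, HS) = 90.00° ✓; |HS| = 20.30 ✓; ∠(HS, SM) = 95.80° ✗; |SM| = 14.90 ✓.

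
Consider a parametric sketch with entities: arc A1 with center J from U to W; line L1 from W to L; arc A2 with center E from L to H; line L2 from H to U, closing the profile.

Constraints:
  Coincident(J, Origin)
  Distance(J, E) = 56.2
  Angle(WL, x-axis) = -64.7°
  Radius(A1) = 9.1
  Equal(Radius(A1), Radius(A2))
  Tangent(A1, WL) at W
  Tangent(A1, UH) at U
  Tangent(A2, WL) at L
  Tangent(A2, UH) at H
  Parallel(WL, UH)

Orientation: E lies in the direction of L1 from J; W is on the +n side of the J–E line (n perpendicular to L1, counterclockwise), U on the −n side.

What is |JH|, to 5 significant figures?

56.932

Tangency of A1 to both parallel lines with radius 9.1 puts W and U at J ± 9.1·n: W = (8.2272, 3.8890), U = (-8.2272, -3.8890). Equal radii place L and H the same way about E: L = E + 9.1·n = (32.245, -46.920), H = E − 9.1·n = (15.790, -54.698). Then |JH| = |H − J| = 56.932.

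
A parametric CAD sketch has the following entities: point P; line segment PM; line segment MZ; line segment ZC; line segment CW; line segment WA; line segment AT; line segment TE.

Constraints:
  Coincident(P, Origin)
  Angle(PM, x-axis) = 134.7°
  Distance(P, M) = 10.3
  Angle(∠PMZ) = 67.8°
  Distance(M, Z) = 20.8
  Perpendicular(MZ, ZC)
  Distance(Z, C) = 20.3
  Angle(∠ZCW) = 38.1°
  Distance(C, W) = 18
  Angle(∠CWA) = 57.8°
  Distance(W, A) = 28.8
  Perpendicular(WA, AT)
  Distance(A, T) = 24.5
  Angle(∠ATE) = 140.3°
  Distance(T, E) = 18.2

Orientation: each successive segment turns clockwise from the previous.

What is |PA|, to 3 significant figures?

35.0

P is at the origin; PM runs at 134.7° with length 10.3, so M = (-7.24, 7.32). ∠PMZ = 67.8° gives MZ at 22.5° from the x-axis; with |MZ| = 20.8, Z = (12.0, 15.3). The perpendicularity gives ZC at right angles to MZ, so ZC runs at -67.5°; with |ZC| = 20.3, C = (19.7, -3.47). ∠ZCW = 38.1° gives CW at 151° from the x-axis; with |CW| = 18.0, W = (4.06, 5.36). ∠CWA = 57.8° gives WA at 28.4° from the x-axis; with |WA| = 28.8, A = (29.4, 19.1). Then |PA| = |A − P| = 35.0.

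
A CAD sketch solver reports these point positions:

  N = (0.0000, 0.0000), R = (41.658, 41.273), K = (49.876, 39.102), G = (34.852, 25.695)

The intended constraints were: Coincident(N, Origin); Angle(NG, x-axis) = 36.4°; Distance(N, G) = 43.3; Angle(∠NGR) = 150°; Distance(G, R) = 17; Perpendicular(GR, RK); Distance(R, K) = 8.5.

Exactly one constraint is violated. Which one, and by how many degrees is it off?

Perpendicular(GR, RK) — off by 8.80°.

N = (0.00, 0.00) ✓; NG at 36.40° ✓; |NG| = 43.30 ✓; ∠NGR = 150.0° ✓; |GR| = 17.00 ✓; ∠(GR, RK) = 81.20° ✗; |RK| = 8.500 ✓.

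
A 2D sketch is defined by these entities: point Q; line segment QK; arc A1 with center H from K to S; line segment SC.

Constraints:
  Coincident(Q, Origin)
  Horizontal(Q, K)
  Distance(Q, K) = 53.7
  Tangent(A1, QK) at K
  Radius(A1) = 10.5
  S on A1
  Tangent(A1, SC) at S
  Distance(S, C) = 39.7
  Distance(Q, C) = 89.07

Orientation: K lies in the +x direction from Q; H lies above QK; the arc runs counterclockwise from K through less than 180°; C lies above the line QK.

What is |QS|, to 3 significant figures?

63.9

Q is at the origin; Q and K share the same y with |QK| = 53.7 and K on the +x side, so K = (53.7, 0.00). Tangency of A1 to QK means the radius HK is perpendicular to QK, so H = K + (0, 10.5) = (53.7, 10.5). Since HS ⟂ SC (tangency), |HC| = √(10.5² + 39.7²) = 41.1 regardless of where S sits on A1. So C lies on both circle(Q, 89.07) and circle(H, 41.1); the above-QK intersection is C = (77.4, 44.0). S is the foot of the tangent from C: S = (63.5, 6.82).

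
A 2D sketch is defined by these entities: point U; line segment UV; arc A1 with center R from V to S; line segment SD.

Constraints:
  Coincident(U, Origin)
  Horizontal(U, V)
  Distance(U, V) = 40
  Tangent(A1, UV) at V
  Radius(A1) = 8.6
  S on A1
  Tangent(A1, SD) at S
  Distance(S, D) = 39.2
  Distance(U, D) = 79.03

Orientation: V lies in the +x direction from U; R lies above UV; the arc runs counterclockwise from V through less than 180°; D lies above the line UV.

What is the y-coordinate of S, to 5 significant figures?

3.0863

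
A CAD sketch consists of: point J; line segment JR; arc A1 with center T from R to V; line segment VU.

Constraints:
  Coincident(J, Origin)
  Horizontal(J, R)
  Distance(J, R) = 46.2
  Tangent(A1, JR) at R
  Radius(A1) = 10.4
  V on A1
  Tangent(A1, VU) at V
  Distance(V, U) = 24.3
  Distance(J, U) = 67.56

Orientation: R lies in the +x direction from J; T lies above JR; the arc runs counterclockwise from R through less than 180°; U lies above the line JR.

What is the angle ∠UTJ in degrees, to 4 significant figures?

130.4°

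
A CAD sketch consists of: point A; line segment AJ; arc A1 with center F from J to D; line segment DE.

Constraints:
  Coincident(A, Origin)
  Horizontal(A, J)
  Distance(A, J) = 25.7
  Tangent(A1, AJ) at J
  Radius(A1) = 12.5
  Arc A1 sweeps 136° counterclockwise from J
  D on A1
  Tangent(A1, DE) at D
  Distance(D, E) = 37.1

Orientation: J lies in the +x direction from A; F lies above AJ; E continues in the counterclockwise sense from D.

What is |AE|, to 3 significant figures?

47.9

A is at the origin; A and J share the same y with |AJ| = 25.7 and J on the +x side, so J = (25.7, 0.00). Tangency of A1 to AJ means the radius FJ is perpendicular to AJ, so F = J + (0, 12.5) = (25.7, 12.5). On A1, J sits at bearing -90° from F; a 136° counterclockwise sweep puts D at bearing 46°, so D = F + 12.5·(cos 46°, sin 46°) = (34.4, 21.5). The tangent condition forces FD to be normal to DE, so DE runs along (−sin 46°, cos 46°); with |DE| = 37.1, E = (7.70, 47.3). Then |AE| = |E − A| = 47.9.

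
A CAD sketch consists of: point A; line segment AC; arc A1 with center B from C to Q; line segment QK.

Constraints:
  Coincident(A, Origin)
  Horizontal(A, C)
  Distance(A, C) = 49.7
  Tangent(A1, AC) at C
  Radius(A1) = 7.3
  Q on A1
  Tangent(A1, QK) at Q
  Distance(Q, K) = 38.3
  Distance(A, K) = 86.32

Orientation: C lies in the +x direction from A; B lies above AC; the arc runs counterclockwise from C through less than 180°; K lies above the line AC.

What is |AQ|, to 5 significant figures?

55.240

Checks: |BQ| = 7.300 ✓; ∠(BQ, QK) = 90.00° ✓; |QK| = 38.30 ✓; |AK| = 86.32 ✓.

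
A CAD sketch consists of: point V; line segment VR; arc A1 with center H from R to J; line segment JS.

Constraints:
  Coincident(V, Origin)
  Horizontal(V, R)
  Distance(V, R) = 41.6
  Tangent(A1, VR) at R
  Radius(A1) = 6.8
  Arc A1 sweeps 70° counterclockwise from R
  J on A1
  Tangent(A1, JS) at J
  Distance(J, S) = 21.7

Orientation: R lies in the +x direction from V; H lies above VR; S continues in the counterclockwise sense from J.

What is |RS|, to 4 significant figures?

28.44

V is at the origin; V and R share the same y with |VR| = 41.6 and R on the +x side, so R = (41.60, 0.000). Since A1 is tangent to VR there, HR ⟂ VR, so H = R + (0, 6.8) = (41.60, 6.800). On A1, R sits at bearing -90° from H; a 70° counterclockwise sweep puts J at bearing -20°, so J = H + 6.8·(cos -20°, sin -20°) = (47.99, 4.474). Since A1 is tangent to JS there, HJ ⟂ JS, so JS runs along (−sin -20°, cos -20°); with |JS| = 21.7, S = (55.41, 24.87). Then |RS| = |S − R| = 28.44.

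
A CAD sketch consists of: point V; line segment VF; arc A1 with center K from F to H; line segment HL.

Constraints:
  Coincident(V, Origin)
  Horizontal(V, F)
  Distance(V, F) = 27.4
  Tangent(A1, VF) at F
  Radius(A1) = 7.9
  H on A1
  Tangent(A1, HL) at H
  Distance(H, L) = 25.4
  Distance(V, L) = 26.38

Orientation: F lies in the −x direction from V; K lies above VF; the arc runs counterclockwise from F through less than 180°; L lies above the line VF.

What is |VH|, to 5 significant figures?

21.018

Checks: V.y = 0.00, F.y = 0.00 ✓; |KH| = 7.900 ✓; ∠(KH, HL) = 90.00° ✓; |HL| = 25.40 ✓; |VL| = 26.38 ✓.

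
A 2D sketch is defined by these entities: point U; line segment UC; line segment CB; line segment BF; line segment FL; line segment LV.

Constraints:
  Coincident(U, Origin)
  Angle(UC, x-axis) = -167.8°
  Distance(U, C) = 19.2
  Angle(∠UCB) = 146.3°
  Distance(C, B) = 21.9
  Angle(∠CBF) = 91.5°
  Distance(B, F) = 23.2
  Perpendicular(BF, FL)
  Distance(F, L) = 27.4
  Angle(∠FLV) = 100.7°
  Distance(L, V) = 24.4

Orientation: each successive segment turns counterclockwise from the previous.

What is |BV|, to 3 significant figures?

31.9

U is at the origin; UC runs at -167.8° with length 19.2, so C = (-18.8, -4.06). ∠UCB = 146.3° gives CB at -134° from the x-axis; with |CB| = 21.9, B = (-34.0, -19.8). ∠CBF = 91.5° gives BF at -45.6° from the x-axis; with |BF| = 23.2, F = (-17.8, -36.4). BF ⟂ FL, so FL runs at 44.4°; with |FL| = 27.4, L = (1.80, -17.2). ∠FLV = 100.7° gives LV at 124° from the x-axis; with |LV| = 24.4, V = (-11.7, 3.11). Then |BV| = |V − B| = 31.9.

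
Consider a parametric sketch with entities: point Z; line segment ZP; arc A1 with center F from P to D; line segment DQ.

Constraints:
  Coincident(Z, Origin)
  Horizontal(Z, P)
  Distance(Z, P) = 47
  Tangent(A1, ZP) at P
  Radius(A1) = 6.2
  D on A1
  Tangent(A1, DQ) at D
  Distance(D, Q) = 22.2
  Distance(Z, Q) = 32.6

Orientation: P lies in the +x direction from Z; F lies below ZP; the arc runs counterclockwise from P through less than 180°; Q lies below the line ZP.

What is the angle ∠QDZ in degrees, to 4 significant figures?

48.94°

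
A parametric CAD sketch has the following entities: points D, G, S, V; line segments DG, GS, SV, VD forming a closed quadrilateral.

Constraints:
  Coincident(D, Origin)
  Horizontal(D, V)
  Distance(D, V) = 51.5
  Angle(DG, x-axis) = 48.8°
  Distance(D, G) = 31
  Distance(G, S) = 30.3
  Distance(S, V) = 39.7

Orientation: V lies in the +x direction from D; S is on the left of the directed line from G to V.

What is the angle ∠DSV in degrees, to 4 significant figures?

57.31°

Checks: |GS| = 30.30 ✓; |SV| = 39.70 ✓.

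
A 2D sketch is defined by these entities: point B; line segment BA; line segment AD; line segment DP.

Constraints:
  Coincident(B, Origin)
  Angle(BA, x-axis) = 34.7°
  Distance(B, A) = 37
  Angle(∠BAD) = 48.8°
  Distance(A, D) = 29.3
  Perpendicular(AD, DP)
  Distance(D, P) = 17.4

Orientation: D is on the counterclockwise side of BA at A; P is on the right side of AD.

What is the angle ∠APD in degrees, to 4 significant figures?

59.30°

B is at the origin; BA runs at 34.7° with length 37.0, so A = 37.0·(cos 34.7°, sin 34.7°) = (30.42, 21.06). ∠BAD = 48.8°, so AD runs at 34.7° + (180° − 48.8°) = 165.9° from the x-axis; with |AD| = 29.3, D = A + 29.3·(cos 165.9°, sin 165.9°) = (2.002, 28.20). AD is perpendicular to DP; with |DP| = 17.4 on the right of AD, P = D + 17.4·(0.2436, 0.9699) = (6.241, 45.08). Then cos ∠APD = PA·PD / (|PA||PD|), giving 59.30°.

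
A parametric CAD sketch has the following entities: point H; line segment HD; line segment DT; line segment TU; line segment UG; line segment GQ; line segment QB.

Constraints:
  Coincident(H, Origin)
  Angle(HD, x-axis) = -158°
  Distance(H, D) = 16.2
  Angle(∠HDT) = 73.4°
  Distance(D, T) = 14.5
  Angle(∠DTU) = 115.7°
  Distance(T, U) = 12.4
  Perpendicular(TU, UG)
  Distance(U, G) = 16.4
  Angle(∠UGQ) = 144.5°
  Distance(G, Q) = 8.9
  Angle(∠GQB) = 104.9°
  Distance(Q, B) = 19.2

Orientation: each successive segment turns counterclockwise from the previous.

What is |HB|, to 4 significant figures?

20.49

H is at the origin; HD runs at -158.0° with length 16.2, so D = (-15.02, -6.069). ∠HDT = 73.4° gives DT at -51.40° from the x-axis; with |DT| = 14.5, T = (-5.974, -17.40). ∠DTU = 115.7° gives TU at 12.90° from the x-axis; with |TU| = 12.4, U = (6.113, -14.63). TU ⟂ UG, so UG runs at 102.9°; with |UG| = 16.4, G = (2.452, 1.354). ∠UGQ = 144.5° gives GQ at 138.4° from the x-axis; with |GQ| = 8.9, Q = (-4.204, 7.263). ∠GQB = 104.9° gives QB at -146.5° from the x-axis; with |QB| = 19.2, B = (-20.21, -3.335). Then |HB| = |B − H| = 20.49.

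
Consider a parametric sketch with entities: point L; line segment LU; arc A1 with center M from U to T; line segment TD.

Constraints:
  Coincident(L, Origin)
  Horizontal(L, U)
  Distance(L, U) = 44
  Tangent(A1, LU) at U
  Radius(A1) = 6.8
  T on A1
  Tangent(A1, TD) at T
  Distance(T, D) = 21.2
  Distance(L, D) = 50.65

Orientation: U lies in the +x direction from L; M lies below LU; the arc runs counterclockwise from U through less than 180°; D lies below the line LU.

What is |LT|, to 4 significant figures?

38.22

L is at the origin; LU is horizontal with |LU| = 44.0 and U on the +x side, so U = (44.00, 0.000). Since A1 is tangent to LU there, MU ⟂ LU, so M = U + (0, -6.8) = (44.00, -6.800). Since MT ⟂ TD (tangency), |MD| = √(6.8² + 21.2²) = 22.26 regardless of where T sits on A1. So D lies on both circle(L, 50.65) and circle(M, 22.26); the below-LU intersection is D = (41.57, -28.93). T is the foot of the tangent from D: T = (37.34, -8.159).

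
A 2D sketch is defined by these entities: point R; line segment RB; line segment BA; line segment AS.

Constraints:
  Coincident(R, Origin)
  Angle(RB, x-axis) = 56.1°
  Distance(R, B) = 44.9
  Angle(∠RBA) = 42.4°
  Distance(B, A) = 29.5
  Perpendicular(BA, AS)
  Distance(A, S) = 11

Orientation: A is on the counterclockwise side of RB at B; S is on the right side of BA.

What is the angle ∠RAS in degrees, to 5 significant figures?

173.11°

R is at the origin; RB runs at 56.1° with length 44.9, so B = 44.9·(cos 56.1°, sin 56.1°) = (25.043, 37.268). ∠RBA = 42.4°, so BA runs at 56.1° + (180° − 42.4°) = 193.70° from the x-axis; with |BA| = 29.5, A = B + 29.5·(cos 193.70°, sin 193.70°) = (-3.6179, 30.281). BA ⟂ AS; with |AS| = 11.0 on the right of BA, S = A + 11.0·(-0.23684, 0.97155) = (-6.2232, 40.968). Then cos ∠RAS = AR·AS / (|AR||AS|), giving 173.11°.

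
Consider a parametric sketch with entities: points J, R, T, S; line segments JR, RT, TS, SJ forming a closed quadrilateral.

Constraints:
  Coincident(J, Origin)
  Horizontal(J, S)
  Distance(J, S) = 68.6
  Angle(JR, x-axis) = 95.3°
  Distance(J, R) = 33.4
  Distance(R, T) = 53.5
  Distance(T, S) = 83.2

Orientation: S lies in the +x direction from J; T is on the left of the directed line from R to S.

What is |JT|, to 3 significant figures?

80.6

Checks: |RT| = 53.50 ✓; |TS| = 83.20 ✓.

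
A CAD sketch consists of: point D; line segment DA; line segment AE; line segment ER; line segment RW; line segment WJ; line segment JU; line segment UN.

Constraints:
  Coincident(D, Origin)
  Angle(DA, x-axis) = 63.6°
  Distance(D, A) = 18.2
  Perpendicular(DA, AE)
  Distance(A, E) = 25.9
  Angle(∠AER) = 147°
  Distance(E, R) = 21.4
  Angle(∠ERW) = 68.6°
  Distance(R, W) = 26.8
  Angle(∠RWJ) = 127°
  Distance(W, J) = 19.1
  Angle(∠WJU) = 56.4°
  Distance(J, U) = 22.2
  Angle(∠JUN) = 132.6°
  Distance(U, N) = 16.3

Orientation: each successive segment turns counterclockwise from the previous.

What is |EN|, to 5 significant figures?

15.066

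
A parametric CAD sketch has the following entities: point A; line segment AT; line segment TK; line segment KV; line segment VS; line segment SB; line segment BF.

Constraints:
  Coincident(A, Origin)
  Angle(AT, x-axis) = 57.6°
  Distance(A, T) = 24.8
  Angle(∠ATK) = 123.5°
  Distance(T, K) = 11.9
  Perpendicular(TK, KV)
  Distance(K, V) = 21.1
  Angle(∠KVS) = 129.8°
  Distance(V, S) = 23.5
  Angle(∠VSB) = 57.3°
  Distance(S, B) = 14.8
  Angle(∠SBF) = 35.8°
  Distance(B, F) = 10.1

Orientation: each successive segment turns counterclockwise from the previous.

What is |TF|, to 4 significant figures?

28.88

A is at the origin; AT runs at 57.6° with length 24.8, so T = (13.29, 20.94). ∠ATK = 123.5° gives TK at 114.1° from the x-axis; with |TK| = 11.9, K = (8.429, 31.80). The perpendicularity gives KV at right angles to TK, so KV runs at -155.9°; with |KV| = 21.1, V = (-10.83, 23.19). ∠KVS = 129.8° gives VS at -105.7° from the x-axis; with |VS| = 23.5, S = (-17.19, 0.5630). ∠VSB = 57.3° gives SB at 17.00° from the x-axis; with |SB| = 14.8, B = (-3.037, 4.890). ∠SBF = 35.8° gives BF at 161.2° from the x-axis; with |BF| = 10.1, F = (-12.60, 8.145). Then |TF| = |F − T| = 28.88.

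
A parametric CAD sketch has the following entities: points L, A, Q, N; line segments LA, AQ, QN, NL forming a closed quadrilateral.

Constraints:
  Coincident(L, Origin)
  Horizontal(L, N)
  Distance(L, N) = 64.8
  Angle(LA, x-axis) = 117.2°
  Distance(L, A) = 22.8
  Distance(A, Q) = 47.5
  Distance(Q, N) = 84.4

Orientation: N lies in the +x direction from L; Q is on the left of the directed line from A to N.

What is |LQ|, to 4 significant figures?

64.19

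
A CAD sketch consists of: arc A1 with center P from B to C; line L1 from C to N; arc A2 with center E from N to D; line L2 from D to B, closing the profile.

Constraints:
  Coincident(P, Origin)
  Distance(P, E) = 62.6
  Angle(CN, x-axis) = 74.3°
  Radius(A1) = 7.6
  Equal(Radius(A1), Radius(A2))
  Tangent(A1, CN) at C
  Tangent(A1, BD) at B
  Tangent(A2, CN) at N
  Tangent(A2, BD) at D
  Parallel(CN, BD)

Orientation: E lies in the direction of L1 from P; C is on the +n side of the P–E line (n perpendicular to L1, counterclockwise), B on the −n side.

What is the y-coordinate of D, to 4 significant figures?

58.21

Tangency of A1 to both parallel lines with radius 7.6 puts C and B at P ± 7.6·n: C = (-7.316, 2.057), B = (7.316, -2.057). Equal radii place N and D the same way about E: N = E + 7.6·n = (9.623, 62.32), D = E − 7.6·n = (24.26, 58.21). So D.y = 58.21.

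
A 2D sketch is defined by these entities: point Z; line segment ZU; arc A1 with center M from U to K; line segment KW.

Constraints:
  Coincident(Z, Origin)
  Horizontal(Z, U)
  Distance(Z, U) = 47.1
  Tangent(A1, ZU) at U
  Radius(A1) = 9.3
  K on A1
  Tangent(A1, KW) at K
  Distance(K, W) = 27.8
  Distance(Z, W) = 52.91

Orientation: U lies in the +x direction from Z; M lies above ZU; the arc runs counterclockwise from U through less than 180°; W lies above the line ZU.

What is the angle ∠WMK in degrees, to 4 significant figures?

71.50°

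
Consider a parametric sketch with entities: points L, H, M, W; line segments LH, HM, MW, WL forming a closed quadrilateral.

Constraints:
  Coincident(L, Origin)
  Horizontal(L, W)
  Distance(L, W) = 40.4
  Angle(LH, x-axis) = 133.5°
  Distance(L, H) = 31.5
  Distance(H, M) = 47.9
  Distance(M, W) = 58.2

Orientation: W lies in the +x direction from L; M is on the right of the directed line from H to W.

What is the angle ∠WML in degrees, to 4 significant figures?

38.03°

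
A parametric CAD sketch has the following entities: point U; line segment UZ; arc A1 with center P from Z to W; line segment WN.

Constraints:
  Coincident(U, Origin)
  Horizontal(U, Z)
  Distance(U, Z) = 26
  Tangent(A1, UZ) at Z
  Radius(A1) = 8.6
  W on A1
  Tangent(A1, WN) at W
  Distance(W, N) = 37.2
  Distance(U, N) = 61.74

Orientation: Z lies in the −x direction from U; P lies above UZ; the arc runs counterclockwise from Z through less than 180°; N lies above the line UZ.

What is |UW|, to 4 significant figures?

24.72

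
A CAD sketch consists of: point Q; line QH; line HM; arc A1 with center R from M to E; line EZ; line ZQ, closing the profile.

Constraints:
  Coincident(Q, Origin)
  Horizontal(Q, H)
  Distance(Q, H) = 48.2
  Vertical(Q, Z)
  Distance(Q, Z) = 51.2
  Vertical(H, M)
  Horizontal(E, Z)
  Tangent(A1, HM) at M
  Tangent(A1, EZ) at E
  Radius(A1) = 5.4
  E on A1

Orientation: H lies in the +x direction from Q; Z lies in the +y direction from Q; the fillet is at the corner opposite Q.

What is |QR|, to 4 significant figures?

62.69

Q is at the origin; QH is horizontal with |QH| = 48.2 and H on the +x side, so H = (48.20, 0.000). QZ is vertical with |QZ| = 51.2 and Z on the +y side, so Z = (0.000, 51.20). The virtual corner opposite Q is at (48.20, 51.20). A1 meets HM tangentially, so RM is at right angles to HM and the tangent condition forces RE to be normal to EZ, with radius 5.4, so the center R sits 5.4 in from both sides at R = (42.80, 45.80). Then |QR| = |R − Q| = 62.69.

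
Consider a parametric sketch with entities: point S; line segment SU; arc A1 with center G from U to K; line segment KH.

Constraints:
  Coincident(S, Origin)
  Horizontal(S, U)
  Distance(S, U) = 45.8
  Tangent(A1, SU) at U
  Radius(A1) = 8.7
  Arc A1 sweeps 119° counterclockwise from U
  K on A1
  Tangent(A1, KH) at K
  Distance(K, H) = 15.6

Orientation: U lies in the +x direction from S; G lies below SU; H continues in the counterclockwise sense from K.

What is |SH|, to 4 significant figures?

52.91

S is at the origin; S and U share the same y with |SU| = 45.8 and U on the +x side, so U = (45.80, 0.000). Tangency of A1 to SU means the radius GU is perpendicular to SU, so G = U + (0, -8.7) = (45.80, -8.700). On A1, U sits at bearing 90° from G; a 119° counterclockwise sweep puts K at bearing 209°, so K = G + 8.7·(cos 209°, sin 209°) = (38.19, -12.92). The tangent condition forces GK to be normal to KH, so KH runs along (−sin 209°, cos 209°); with |KH| = 15.6, H = (45.75, -26.56). Then |SH| = |H − S| = 52.91.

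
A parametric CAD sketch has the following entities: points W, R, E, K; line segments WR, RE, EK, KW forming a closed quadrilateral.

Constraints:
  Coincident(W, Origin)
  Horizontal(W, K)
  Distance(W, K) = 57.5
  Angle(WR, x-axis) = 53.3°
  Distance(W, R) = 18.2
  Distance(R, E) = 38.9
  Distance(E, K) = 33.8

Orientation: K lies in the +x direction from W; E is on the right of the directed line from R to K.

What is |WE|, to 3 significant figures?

35.6

Checks: |RE| = 38.90 ✓; |EK| = 33.80 ✓.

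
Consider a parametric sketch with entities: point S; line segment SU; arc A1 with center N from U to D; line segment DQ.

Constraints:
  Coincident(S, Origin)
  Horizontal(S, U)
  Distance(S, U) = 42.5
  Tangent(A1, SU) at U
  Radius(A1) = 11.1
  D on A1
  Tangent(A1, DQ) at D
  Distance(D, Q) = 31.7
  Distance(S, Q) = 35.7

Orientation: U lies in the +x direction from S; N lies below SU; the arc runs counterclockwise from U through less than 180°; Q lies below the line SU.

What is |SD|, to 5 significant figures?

33.535

S is at the origin; SU is horizontal with |SU| = 42.5 and U on the +x side, so U = (42.500, 0.0000). A1 meets SU tangentially, so NU is at right angles to SU, so N = U + (0, -11.1) = (42.500, -11.100). Since ND ⟂ DQ (tangency), |NQ| = √(11.1² + 31.7²) = 33.587 regardless of where D sits on A1. So Q lies on both circle(S, 35.7) and circle(N, 33.587); the below-SU intersection is Q = (16.100, -31.864). D is the foot of the tangent from Q: D = (33.140, -5.1332).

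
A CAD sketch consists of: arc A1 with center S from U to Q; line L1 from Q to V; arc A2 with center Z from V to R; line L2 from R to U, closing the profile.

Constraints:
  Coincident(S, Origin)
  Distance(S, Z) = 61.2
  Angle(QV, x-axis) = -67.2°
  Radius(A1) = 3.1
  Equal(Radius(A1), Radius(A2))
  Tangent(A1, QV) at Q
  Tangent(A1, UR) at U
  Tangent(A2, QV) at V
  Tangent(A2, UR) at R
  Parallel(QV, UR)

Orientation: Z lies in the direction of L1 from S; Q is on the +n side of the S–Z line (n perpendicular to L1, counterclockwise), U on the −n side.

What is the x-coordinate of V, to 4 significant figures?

26.57

The slot axis is L1's direction at -67.2°, so u = (cos -67.2°, sin -67.2°) = (0.3875, -0.9219) and n = (−sin -67.2°, cos -67.2°) = (0.9219, 0.3875). S is at the origin and Z lies 61.2 along u from S, so Z = 61.2·u = (23.72, -56.42). Tangency of A1 to both parallel lines with radius 3.1 puts Q and U at S ± 3.1·n: Q = (2.858, 1.201), U = (-2.858, -1.201). Equal radii place V and R the same way about Z: V = Z + 3.1·n = (26.57, -55.22), R = Z − 3.1·n = (20.86, -57.62). So V.x = 26.57.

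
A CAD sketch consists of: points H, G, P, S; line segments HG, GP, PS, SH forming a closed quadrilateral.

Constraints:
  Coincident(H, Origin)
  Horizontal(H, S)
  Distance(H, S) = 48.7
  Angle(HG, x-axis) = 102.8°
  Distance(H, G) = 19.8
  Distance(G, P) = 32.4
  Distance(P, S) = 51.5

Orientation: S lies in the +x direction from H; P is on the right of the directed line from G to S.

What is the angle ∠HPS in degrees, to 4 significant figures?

70.37°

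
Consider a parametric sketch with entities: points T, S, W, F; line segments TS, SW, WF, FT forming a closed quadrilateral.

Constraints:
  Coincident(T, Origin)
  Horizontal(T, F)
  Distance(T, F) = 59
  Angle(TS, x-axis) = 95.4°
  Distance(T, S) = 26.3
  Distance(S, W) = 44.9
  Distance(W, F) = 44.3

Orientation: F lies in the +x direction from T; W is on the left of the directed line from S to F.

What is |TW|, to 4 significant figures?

56.80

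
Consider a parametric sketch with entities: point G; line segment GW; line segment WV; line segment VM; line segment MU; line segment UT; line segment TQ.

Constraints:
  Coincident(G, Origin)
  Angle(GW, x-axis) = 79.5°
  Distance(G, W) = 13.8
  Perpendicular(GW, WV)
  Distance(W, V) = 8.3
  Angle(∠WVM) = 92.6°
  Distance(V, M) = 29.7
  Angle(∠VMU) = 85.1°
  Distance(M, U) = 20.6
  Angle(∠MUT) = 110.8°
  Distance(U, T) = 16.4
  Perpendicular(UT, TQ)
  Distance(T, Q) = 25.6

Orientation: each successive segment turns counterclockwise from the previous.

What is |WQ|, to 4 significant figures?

9.639

G is at the origin; GW runs at 79.5° with length 13.8, so W = (2.515, 13.57). GW ⟂ WV, so WV runs at 169.5°; with |WV| = 8.3, V = (-5.646, 15.08). ∠WVM = 92.6° gives VM at -103.1° from the x-axis; with |VM| = 29.7, M = (-12.38, -13.85). ∠VMU = 85.1° gives MU at -8.200° from the x-axis; with |MU| = 20.6, U = (8.012, -16.78). ∠MUT = 110.8° gives UT at 61.00° from the x-axis; with |UT| = 16.4, T = (15.96, -2.440). UT ⟂ TQ, so TQ runs at 151.0°; with |TQ| = 25.6, Q = (-6.428, 9.971). Then |WQ| = |Q − W| = 9.639.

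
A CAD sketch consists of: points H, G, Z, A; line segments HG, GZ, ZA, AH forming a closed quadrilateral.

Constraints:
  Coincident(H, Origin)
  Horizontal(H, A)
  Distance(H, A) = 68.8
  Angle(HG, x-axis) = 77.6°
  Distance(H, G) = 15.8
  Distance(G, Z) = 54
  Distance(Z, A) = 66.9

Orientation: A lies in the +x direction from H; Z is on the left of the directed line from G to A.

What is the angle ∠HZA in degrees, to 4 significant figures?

60.99°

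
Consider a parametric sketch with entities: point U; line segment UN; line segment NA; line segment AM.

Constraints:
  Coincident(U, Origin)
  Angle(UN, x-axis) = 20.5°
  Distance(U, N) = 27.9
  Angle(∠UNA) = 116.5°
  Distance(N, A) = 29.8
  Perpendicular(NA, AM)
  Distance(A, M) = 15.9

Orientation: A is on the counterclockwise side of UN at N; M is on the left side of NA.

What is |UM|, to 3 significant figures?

43.2

∠UNA = 116.5°, so NA runs at 20.5° + (180° − 116.5°) = 84.0° from the x-axis; with |NA| = 29.8, A = N + 29.8·(cos 84.0°, sin 84.0°) = (29.2, 39.4). NA ⟂ AM; with |AM| = 15.9 on the left of NA, M = A + 15.9·(-0.995, 0.105) = (13.4, 41.1). Then |UM| = |M − U| = 43.2.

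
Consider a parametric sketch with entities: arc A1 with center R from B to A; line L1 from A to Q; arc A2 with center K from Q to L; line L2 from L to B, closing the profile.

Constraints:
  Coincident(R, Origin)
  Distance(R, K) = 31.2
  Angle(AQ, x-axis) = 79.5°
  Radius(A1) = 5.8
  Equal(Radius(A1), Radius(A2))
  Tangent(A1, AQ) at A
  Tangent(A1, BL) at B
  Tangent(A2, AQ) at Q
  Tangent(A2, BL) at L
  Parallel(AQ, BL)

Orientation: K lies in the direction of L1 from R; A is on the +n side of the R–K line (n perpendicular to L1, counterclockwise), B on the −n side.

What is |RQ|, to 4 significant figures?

31.73

The slot axis is L1's direction at 79.5°, so u = (cos 79.5°, sin 79.5°) = (0.1822, 0.9833) and n = (−sin 79.5°, cos 79.5°) = (-0.9833, 0.1822). R is at the origin and K lies 31.2 along u from R, so K = 31.2·u = (5.686, 30.68). Tangency of A1 to both parallel lines with radius 5.8 puts A and B at R ± 5.8·n: A = (-5.703, 1.057), B = (5.703, -1.057). Equal radii place Q and L the same way about K: Q = K + 5.8·n = (-0.01713, 31.73), L = K − 5.8·n = (11.39, 29.62). Then |RQ| = |Q − R| = 31.73.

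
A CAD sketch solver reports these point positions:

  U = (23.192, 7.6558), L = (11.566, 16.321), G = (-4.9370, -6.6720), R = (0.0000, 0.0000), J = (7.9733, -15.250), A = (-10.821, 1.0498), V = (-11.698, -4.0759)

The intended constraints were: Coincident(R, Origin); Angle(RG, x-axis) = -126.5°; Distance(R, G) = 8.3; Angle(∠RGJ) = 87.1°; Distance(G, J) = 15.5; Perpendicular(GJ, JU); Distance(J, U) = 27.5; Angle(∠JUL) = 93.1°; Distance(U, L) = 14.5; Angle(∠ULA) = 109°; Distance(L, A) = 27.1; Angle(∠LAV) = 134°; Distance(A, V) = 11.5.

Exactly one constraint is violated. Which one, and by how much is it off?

Distance(A, V) = 11.5 — off by 6.30.

R = (0.00, 0.00) ✓; RG at -126.5° ✓; |RG| = 8.300 ✓; ∠RGJ = 87.10° ✓; |GJ| = 15.50 ✓; ∠(GJ, JU) = 90.00° ✓; |JU| = 27.50 ✓; ∠JUL = 93.10° ✓; |UL| = 14.50 ✓; ∠ULA = 109.0° ✓; |LA| = 27.10 ✓; ∠LAV = 134.0° ✓; |AV| = 5.200 ✗.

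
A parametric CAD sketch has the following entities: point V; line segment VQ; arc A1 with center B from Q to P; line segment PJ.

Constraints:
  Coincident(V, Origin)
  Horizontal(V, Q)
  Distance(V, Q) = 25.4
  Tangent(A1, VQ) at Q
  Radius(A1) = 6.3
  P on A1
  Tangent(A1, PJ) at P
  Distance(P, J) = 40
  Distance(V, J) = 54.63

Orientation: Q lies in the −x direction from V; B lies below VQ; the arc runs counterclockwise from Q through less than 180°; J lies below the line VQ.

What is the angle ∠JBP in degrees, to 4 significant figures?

81.05°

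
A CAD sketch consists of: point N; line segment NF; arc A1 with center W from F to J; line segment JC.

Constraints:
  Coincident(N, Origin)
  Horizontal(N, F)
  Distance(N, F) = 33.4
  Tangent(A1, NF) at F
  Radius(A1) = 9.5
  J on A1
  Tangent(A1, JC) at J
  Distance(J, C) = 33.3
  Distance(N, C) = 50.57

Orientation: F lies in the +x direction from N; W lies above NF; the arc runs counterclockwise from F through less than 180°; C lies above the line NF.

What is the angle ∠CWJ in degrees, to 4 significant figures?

74.08°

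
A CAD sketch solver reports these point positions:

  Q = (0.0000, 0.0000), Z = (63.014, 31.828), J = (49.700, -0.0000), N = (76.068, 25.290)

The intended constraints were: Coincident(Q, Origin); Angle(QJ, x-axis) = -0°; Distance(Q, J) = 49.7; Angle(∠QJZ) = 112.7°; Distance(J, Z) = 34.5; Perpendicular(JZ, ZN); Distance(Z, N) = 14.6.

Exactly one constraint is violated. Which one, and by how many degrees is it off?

Perpendicular(JZ, ZN) — off by 3.90°.

Q = (0.00, 0.00) ✓; QJ at -0.000° ✓; |QJ| = 49.70 ✓; ∠QJZ = 112.7° ✓; |JZ| = 34.50 ✓; ∠(JZ, ZN) = 93.90° ✗; |ZN| = 14.60 ✓.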